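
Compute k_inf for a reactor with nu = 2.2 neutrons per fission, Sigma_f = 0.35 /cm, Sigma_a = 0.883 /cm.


k_inf = nu * Sigma_f / Sigma_a
k_inf = 2.2 * 0.35 / 0.883
k_inf = 0.87203

0.87203


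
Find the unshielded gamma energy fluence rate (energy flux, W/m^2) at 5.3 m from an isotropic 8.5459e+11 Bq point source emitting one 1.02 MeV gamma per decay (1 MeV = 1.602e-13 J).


psi = A * E * 1.602e-13 / (4*pi*r^2)
psi = 8.5459e+11 * 1.02 * 1.602e-13 / (4*pi*5.3^2)
psi = 3.9560e-04 W/m^2

3.9560e-04


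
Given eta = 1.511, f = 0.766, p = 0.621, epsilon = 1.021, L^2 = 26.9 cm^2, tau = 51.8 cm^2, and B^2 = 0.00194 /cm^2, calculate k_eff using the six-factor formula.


k_inf = eta*f*p*eps = 1.511*0.766*0.621*1.021 = 0.7338555
P_TNL = 1/(1 + L^2*B^2) = 1/(1 + 26.9*0.00194) = 0.9504023
P_FNL = exp(-B^2*tau) = exp(-0.00194*51.8) = 0.9043923
k_eff = k_inf * P_TNL * P_FNL = 0.7338555 * 0.9504023 * 0.9043923
k_eff = 0.63078

0.63078


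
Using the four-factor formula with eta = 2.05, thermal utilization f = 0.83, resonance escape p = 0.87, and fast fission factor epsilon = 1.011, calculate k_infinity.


k_inf = eta * f * p * epsilon
k_inf = 2.05 * 0.83 * 0.87 * 1.011
k_inf = 1.4966

1.4966


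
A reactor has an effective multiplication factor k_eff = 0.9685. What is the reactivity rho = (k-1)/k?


rho = (k_eff - 1) / k_eff
rho = (0.9685 - 1) / 0.9685
rho = -0.032525

-0.032525


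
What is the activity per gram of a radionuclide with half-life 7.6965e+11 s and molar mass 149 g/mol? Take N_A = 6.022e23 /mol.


lambda = ln(2) / t_half = ln(2) / 7.6965e+11 = 9.006005e-13 /s
SA = lambda * N_A / M
SA = 9.006005e-13 * 6.022e23 / 149
SA = 3.6399e+09 Bq/g

3.6399e+09


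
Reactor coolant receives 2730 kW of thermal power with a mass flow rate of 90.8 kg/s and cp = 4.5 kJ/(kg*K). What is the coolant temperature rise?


dT = Q / (m_dot * cp)
dT = 2730 / (90.8 * 4.5)
dT = 6.6814 C

6.6814


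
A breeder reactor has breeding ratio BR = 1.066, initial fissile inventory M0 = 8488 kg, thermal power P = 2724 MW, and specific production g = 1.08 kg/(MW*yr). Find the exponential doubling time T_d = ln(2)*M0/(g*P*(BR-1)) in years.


Breeding gain G = BR - 1 = 1.066 - 1 = 0.066
Fissile production rate = g * P * G = 1.08 * 2724 * 0.066 = 194.16672 kg/yr
T_d = ln(2) * M0 / (g * P * G)
T_d = ln(2) * 8488 / 194.16672 = 30.301 yr

30.301


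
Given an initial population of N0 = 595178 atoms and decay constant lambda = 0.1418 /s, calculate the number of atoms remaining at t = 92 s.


N = N0 * exp(-lambda * t)
N = 595178 * exp(-0.1418 * 92)
N = 1.2853

1.2853


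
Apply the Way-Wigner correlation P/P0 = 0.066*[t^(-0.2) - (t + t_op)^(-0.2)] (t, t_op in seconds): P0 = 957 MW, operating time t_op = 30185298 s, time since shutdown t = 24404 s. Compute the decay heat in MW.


P/P0 = 0.066 * [t^(-0.2) - (t + t_op)^(-0.2)]
P/P0 = 0.066 * [24404^(-0.2) - (24404 + 30185298)^(-0.2)]
P/P0 = 0.066 * [0.1325891 - 0.03191323] = 0.006644607
P = 957 * 0.006644607 = 6.3589 MW

6.3589


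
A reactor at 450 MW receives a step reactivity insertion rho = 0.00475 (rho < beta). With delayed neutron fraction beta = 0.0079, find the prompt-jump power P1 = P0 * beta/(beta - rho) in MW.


P1/P0 = beta / (beta - rho)
P1/P0 = 0.0079 / (0.0079 - 0.00475) = 2.507937
P1 = 450 * 2.507937 = 1128.6 MW

1128.6


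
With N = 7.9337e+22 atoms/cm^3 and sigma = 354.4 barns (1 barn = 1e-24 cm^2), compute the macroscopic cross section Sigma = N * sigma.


Sigma = N * sigma_barns * 1e-24
Sigma = 7.9337e+22 * 354.4 * 1e-24
Sigma = 28.117 /cm

28.117


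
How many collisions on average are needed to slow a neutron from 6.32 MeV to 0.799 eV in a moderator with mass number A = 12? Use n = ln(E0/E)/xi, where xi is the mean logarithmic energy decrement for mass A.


xi = 1 + (A-1)^2/(2A)*ln((A-1)/(A+1)) = 0.1577690 (for A = 12)
n = ln(E0/E) / xi
n = ln(6.32e6 / 0.799) / 0.1577690
n = ln(7.909887e+06) / 0.1577690 = 100.68

100.68


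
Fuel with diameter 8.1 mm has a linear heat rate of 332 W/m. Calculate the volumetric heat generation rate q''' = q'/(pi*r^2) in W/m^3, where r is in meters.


r = D / 2 / 1000 = 8.1 / 2 / 1000 = 0.00405 m
q''' = q' / (pi * r^2)
q''' = 332 / (pi * 0.00405^2)
q''' = 6.4429e+06 W/m^3

6.4429e+06


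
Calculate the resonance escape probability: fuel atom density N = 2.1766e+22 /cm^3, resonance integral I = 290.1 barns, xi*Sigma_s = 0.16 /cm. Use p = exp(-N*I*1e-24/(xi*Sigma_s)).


p = exp(-N * I * 1e-24 / (xi*Sigma_s))
p = exp(-2.1766e+22 * 290.1 * 1e-24 / 0.16)
p = 7.2576e-18

7.2576e-18


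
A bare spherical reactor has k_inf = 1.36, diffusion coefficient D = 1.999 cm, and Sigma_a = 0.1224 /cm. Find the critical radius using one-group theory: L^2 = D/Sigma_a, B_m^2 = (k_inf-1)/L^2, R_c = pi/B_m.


L^2 = D / Sigma_a = 1.999 / 0.1224 = 16.33170 cm^2
B_m^2 = (k_inf - 1) / L^2 = (1.36 - 1) / 16.33170 = 0.02204302 /cm^2
For a bare sphere: B_g = pi/R, so R_c = pi / sqrt(B_m^2)
R_c = pi / sqrt(0.02204302) = 21.160 cm

21.160


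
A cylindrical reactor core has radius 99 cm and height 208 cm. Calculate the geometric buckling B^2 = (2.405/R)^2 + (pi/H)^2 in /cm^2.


B^2 = (2.405/R)^2 + (pi/H)^2
B^2 = (2.405/99)^2 + (pi/208)^2
B^2 = 8.1827e-04 /cm^2

8.1827e-04


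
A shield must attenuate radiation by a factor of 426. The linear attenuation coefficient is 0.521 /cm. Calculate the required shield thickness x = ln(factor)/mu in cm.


x = ln(factor) / mu
x = ln(426) / 0.521
x = 11.621 cm

11.621


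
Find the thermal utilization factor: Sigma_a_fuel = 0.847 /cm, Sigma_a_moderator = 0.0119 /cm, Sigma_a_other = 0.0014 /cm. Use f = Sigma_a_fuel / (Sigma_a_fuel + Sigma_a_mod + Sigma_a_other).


f = Sigma_a_fuel / (Sigma_a_fuel + Sigma_a_mod + Sigma_a_other)
f = 0.847 / (0.847 + 0.0119 + 0.0014)
f = 0.98454

0.98454


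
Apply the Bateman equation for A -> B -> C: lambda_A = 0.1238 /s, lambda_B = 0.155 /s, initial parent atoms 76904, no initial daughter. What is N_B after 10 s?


N_B(t) = lambda_A * N_A0 / (lambda_B - lambda_A) * [exp(-lambda_A*t) - exp(-lambda_B*t)]
exp(-0.1238*10) = 0.2899636; exp(-0.155*10) = 0.2122480
N_B = 0.1238 * 76904 / (0.155 - 0.1238) * (0.2899636 - 0.2122480)
N_B = 23715

23715


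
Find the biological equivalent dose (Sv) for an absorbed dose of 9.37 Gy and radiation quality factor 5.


H = D * Q
H = 9.37 * 5
H = 46.850 Sv

46.850


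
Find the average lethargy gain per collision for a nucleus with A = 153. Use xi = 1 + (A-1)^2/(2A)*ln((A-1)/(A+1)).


xi = 1 + (A-1)^2/(2A) * ln((A-1)/(A+1))
xi = 1 + (153-1)^2/(2*153) * ln((153-1)/(153 +1))
xi = 0.013015

0.013015


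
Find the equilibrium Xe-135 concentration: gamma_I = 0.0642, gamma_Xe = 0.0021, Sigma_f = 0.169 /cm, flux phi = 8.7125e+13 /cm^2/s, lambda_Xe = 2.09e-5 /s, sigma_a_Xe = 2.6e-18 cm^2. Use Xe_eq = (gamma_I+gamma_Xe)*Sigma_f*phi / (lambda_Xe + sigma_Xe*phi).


Xe_eq = (gamma_I + gamma_Xe) * Sigma_f * phi / (lambda_Xe + sigma_Xe * phi)
Numerator = (0.0642 + 0.0021) * 0.169 * 8.7125e+13 = 9.762095e+11
Denominator = 2.09e-5 + 2.6e-18 * 8.7125e+13 = 2.474250e-04
Xe_eq = 9.762095e+11 / 2.474250e-04 = 3.9455e+15 /cm^3

3.9455e+15


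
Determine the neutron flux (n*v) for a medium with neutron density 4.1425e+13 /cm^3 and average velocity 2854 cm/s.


phi = n * v
phi = 4.1425e+13 * 2854
phi = 1.1823e+17 /cm^2/s

1.1823e+17


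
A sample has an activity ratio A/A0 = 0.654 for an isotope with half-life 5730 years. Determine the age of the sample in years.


lambda = ln(2) / t_half = ln(2) / 5730 = 1.209681e-04 /yr
t = -ln(A/A0) / lambda
t = -ln(0.654) / 1.209681e-04
t = 3510.4 yr

3510.4


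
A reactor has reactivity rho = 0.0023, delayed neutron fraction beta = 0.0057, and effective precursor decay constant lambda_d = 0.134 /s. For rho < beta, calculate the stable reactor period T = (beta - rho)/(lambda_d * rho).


T = (beta - rho) / (lambda_d * rho)
T = (0.0057 - 0.0023) / (0.134 * 0.0023)
T = 11.032 s

11.032


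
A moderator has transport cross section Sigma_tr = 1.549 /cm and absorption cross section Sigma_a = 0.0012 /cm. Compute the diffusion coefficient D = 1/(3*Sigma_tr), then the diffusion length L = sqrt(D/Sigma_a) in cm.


D = 1 / (3 * Sigma_tr) = 1 / (3 * 1.549) = 0.2151926 cm
L = sqrt(D / Sigma_a)
L = sqrt(0.2151926 / 0.0012)
L = 13.391 cm

13.391


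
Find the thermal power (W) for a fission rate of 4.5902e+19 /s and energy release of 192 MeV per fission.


P = fission_rate * E_MeV * 1.602e-13
P = 4.5902e+19 * 192 * 1.602e-13
P = 1.4119e+09 W

1.4119e+09


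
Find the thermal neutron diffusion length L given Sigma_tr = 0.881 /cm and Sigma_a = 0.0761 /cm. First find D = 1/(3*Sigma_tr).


D = 1 / (3 * Sigma_tr) = 1 / (3 * 0.881) = 0.3783579 cm
L = sqrt(D / Sigma_a)
L = sqrt(0.3783579 / 0.0761)
L = 2.2298 cm

2.2298


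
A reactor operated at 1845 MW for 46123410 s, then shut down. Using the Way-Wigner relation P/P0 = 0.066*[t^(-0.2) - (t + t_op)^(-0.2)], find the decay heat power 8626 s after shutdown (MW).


P/P0 = 0.066 * [t^(-0.2) - (t + t_op)^(-0.2)]
P/P0 = 0.066 * [8626^(-0.2) - (8626 + 46123410)^(-0.2)]
P/P0 = 0.066 * [0.1632443 - 0.02932240] = 0.008838845
P = 1845 * 0.008838845 = 16.308 MW

16.308


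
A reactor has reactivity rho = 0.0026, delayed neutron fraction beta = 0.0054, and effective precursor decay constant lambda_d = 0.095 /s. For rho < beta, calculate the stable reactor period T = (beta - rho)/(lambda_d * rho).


T = (beta - rho) / (lambda_d * rho)
T = (0.0054 - 0.0026) / (0.095 * 0.0026)
T = 11.336 s

11.336


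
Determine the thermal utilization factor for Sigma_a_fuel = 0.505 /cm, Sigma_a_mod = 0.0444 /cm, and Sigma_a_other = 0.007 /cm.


f = Sigma_a_fuel / (Sigma_a_fuel + Sigma_a_mod + Sigma_a_other)
f = 0.505 / (0.505 + 0.0444 + 0.007)
f = 0.90762

0.90762


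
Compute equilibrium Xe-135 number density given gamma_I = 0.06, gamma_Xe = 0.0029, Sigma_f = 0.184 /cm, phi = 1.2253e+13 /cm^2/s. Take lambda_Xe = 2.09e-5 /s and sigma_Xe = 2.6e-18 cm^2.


Xe_eq = (gamma_I + gamma_Xe) * Sigma_f * phi / (lambda_Xe + sigma_Xe * phi)
Numerator = (0.06 + 0.0029) * 0.184 * 1.2253e+13 = 1.418113e+11
Denominator = 2.09e-5 + 2.6e-18 * 1.2253e+13 = 5.275780e-05
Xe_eq = 1.418113e+11 / 5.275780e-05 = 2.6880e+15 /cm^3

2.6880e+15


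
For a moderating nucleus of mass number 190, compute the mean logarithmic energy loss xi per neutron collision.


xi = 1 + (A-1)^2/(2A) * ln((A-1)/(A+1))
xi = 1 + (190-1)^2/(2*190) * ln((190-1)/(190 +1))
xi = 0.010489

0.010489


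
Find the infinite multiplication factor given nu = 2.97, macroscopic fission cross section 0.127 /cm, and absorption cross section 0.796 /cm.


k_inf = nu * Sigma_f / Sigma_a
k_inf = 2.97 * 0.127 / 0.796
k_inf = 0.47386

0.47386


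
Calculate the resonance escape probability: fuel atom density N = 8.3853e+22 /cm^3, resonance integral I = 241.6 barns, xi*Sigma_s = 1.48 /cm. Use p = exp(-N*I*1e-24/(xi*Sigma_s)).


p = exp(-N * I * 1e-24 / (xi*Sigma_s))
p = exp(-8.3853e+22 * 241.6 * 1e-24 / 1.48)
p = 1.1355e-06

1.1355e-06


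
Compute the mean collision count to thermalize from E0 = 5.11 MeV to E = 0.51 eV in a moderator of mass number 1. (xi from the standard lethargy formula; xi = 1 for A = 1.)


xi = 1 + (A-1)^2/(2A)*ln((A-1)/(A+1)) = 1 (for A = 1)
n = ln(E0/E) / xi
n = ln(5.11e6 / 0.51) / 1
n = ln(1.001961e+07) / 1 = 16.120

16.120


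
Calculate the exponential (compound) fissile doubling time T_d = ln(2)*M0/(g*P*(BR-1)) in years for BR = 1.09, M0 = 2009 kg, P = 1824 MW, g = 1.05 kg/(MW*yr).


Breeding gain G = BR - 1 = 1.09 - 1 = 0.09
Fissile production rate = g * P * G = 1.05 * 1824 * 0.09 = 172.368 kg/yr
T_d = ln(2) * M0 / (g * P * G)
T_d = ln(2) * 2009 / 172.368 = 8.0788 yr

8.0788


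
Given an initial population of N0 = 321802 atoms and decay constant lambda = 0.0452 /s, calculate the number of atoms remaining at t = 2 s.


N = N0 * exp(-lambda * t)
N = 321802 * exp(-0.0452 * 2)
N = 293987

293987


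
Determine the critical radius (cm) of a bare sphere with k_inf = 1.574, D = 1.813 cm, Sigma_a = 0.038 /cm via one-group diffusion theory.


L^2 = D / Sigma_a = 1.813 / 0.038 = 47.71053 cm^2
B_m^2 = (k_inf - 1) / L^2 = (1.574 - 1) / 47.71053 = 0.01203089 /cm^2
For a bare sphere: B_g = pi/R, so R_c = pi / sqrt(B_m^2)
R_c = pi / sqrt(0.01203089) = 28.642 cm

28.642


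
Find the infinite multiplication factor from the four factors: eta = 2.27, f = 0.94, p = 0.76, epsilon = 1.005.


k_inf = eta * f * p * epsilon
k_inf = 2.27 * 0.94 * 0.76 * 1.005
k_inf = 1.6298

1.6298


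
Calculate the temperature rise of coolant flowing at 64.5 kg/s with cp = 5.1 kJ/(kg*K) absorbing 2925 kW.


dT = Q / (m_dot * cp)
dT = 2925 / (64.5 * 5.1)
dT = 8.8919 C

8.8919


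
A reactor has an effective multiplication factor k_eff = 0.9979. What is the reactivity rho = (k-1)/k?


rho = (k_eff - 1) / k_eff
rho = (0.9979 - 1) / 0.9979
rho = -0.0021044

-0.0021044


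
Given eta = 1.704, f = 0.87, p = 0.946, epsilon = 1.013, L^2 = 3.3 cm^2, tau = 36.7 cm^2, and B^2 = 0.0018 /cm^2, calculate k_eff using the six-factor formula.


k_inf = eta*f*p*eps = 1.704*0.87*0.946*1.013 = 1.420658
P_TNL = 1/(1 + L^2*B^2) = 1/(1 + 3.3*0.0018) = 0.9940951
P_FNL = exp(-B^2*tau) = exp(-0.0018*36.7) = 0.9360747
k_eff = k_inf * P_TNL * P_FNL = 1.420658 * 0.9940951 * 0.9360747
k_eff = 1.3220

1.3220


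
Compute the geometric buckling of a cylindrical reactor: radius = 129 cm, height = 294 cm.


B^2 = (2.405/R)^2 + (pi/H)^2
B^2 = (2.405/129)^2 + (pi/294)^2
B^2 = 4.6176e-04 /cm^2

4.6176e-04


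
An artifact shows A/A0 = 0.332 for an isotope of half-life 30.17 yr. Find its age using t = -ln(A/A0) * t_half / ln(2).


lambda = ln(2) / t_half = ln(2) / 30.17 = 0.02297472 /yr
t = -ln(A/A0) / lambda
t = -ln(0.332) / 0.02297472
t = 47.993 yr

47.993


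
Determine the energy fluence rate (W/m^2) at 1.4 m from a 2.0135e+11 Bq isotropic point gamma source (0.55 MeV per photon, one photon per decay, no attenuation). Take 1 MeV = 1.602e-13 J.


psi = A * E * 1.602e-13 / (4*pi*r^2)
psi = 2.0135e+11 * 0.55 * 1.602e-13 / (4*pi*1.4^2)
psi = 7.2030e-04 W/m^2

7.2030e-04


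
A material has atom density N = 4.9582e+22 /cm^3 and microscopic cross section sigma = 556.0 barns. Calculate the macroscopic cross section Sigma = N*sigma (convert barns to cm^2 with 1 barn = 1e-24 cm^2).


Sigma = N * sigma_barns * 1e-24
Sigma = 4.9582e+22 * 556.0 * 1e-24
Sigma = 27.568 /cm

27.568


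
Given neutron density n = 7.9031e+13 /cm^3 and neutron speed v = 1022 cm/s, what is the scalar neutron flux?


phi = n * v
phi = 7.9031e+13 * 1022
phi = 8.0770e+16 /cm^2/s

8.0770e+16


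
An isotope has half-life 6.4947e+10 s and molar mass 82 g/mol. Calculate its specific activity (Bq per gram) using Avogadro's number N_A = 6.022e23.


lambda = ln(2) / t_half = ln(2) / 6.4947e+10 = 1.067250e-11 /s
SA = lambda * N_A / M
SA = 1.067250e-11 * 6.022e23 / 82
SA = 7.8378e+10 Bq/g

7.8378e+10


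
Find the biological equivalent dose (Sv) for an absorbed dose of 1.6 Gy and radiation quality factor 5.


H = D * Q
H = 1.6 * 5
H = 8.0000 Sv

8.0000


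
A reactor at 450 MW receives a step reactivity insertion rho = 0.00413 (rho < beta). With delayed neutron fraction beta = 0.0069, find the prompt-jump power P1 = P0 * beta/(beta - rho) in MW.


P1/P0 = beta / (beta - rho)
P1/P0 = 0.0069 / (0.0069 - 0.00413) = 2.490975
P1 = 450 * 2.490975 = 1120.9 MW

1120.9


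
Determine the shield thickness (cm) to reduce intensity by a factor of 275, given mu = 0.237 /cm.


x = ln(factor) / mu
x = ln(275) / 0.237
x = 23.699 cm

23.699


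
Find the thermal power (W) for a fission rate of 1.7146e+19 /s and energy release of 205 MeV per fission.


P = fission_rate * E_MeV * 1.602e-13
P = 1.7146e+19 * 205 * 1.602e-13
P = 5.6309e+08 W

5.6309e+08


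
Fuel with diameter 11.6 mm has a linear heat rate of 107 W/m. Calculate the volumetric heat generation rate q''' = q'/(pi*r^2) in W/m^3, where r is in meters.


r = D / 2 / 1000 = 11.6 / 2 / 1000 = 0.0058 m
q''' = q' / (pi * r^2)
q''' = 107 / (pi * 0.0058^2)
q''' = 1.0125e+06 W/m^3

1.0125e+06


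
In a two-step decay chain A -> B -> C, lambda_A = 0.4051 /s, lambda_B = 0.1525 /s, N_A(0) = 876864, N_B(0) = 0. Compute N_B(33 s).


N_B(t) = lambda_A * N_A0 / (lambda_B - lambda_A) * [exp(-lambda_A*t) - exp(-lambda_B*t)]
exp(-0.4051*33) = 1.563944e-06; exp(-0.1525*33) = 0.006522484
N_B = 0.4051 * 876864 / (0.1525 - 0.4051) * (1.563944e-06 - 0.006522484)
N_B = 9170.0

9170.0


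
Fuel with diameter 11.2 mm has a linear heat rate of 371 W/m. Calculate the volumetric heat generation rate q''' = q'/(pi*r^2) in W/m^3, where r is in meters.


r = D / 2 / 1000 = 11.2 / 2 / 1000 = 0.0056 m
q''' = q' / (pi * r^2)
q''' = 371 / (pi * 0.0056^2)
q''' = 3.7657e+06 W/m^3

3.7657e+06


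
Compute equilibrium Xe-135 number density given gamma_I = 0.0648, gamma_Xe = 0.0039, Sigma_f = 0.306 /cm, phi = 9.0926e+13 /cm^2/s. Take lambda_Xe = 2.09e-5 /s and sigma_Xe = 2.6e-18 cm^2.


Xe_eq = (gamma_I + gamma_Xe) * Sigma_f * phi / (lambda_Xe + sigma_Xe * phi)
Numerator = (0.0648 + 0.0039) * 0.306 * 9.0926e+13 = 1.911465e+12
Denominator = 2.09e-5 + 2.6e-18 * 9.0926e+13 = 2.573076e-04
Xe_eq = 1.911465e+12 / 2.573076e-04 = 7.4287e+15 /cm^3

7.4287e+15


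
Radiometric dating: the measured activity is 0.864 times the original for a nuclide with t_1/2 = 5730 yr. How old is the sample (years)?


lambda = ln(2) / t_half = ln(2) / 5730 = 1.209681e-04 /yr
t = -ln(A/A0) / lambda
t = -ln(0.864) / 1.209681e-04
t = 1208.4 yr

1208.4


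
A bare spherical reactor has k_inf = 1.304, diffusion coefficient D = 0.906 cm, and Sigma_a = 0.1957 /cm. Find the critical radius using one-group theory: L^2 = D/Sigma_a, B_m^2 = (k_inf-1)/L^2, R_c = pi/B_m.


L^2 = D / Sigma_a = 0.906 / 0.1957 = 4.629535 cm^2
B_m^2 = (k_inf - 1) / L^2 = (1.304 - 1) / 4.629535 = 0.06566534 /cm^2
For a bare sphere: B_g = pi/R, so R_c = pi / sqrt(B_m^2)
R_c = pi / sqrt(0.06566534) = 12.260 cm

12.260


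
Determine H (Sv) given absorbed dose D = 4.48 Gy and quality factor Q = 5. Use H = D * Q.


H = D * Q
H = 4.48 * 5
H = 22.400 Sv

22.400


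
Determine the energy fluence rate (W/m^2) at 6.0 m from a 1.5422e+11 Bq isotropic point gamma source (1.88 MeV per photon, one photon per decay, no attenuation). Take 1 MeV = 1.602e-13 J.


psi = A * E * 1.602e-13 / (4*pi*r^2)
psi = 1.5422e+11 * 1.88 * 1.602e-13 / (4*pi*6.0^2)
psi = 1.0267e-04 W/m^2

1.0267e-04


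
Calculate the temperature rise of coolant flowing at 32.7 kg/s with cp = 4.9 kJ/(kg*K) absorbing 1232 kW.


dT = Q / (m_dot * cp)
dT = 1232 / (32.7 * 4.9)
dT = 7.6889 C

7.6889


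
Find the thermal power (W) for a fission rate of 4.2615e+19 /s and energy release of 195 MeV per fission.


P = fission_rate * E_MeV * 1.602e-13
P = 4.2615e+19 * 195 * 1.602e-13
P = 1.3312e+09 W

1.3312e+09


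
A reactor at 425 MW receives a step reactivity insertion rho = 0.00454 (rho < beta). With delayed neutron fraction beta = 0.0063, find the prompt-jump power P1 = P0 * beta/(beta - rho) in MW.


P1/P0 = beta / (beta - rho)
P1/P0 = 0.0063 / (0.0063 - 0.00454) = 3.579545
P1 = 425 * 3.579545 = 1521.3 MW

1521.3


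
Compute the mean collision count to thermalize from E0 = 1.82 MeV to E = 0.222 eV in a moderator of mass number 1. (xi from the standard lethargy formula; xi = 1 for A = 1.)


xi = 1 + (A-1)^2/(2A)*ln((A-1)/(A+1)) = 1 (for A = 1)
n = ln(E0/E) / xi
n = ln(1.82e6 / 0.222) / 1
n = ln(8.198198e+06) / 1 = 15.919

15.919


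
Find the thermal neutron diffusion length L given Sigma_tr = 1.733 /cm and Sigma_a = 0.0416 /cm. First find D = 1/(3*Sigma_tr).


D = 1 / (3 * Sigma_tr) = 1 / (3 * 1.733) = 0.1923447 cm
L = sqrt(D / Sigma_a)
L = sqrt(0.1923447 / 0.0416)
L = 2.1503 cm

2.1503


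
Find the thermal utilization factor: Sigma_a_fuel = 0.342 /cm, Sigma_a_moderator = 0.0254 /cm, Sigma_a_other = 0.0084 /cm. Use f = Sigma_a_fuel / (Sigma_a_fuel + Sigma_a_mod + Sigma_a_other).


f = Sigma_a_fuel / (Sigma_a_fuel + Sigma_a_mod + Sigma_a_other)
f = 0.342 / (0.342 + 0.0254 + 0.0084)
f = 0.91006

0.91006


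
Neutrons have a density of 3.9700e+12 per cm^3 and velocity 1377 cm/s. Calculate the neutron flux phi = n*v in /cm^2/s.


phi = n * v
phi = 3.9700e+12 * 1377
phi = 5.4667e+15 /cm^2/s

5.4667e+15


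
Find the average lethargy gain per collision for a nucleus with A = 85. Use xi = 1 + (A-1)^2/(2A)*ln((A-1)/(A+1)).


xi = 1 + (A-1)^2/(2A) * ln((A-1)/(A+1))
xi = 1 + (85-1)^2/(2*85) * ln((85-1)/(85 +1))
xi = 0.023346

0.023346


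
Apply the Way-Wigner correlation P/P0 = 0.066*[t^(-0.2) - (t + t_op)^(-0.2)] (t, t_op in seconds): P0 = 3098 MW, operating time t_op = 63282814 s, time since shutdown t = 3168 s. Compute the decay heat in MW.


P/P0 = 0.066 * [t^(-0.2) - (t + t_op)^(-0.2)]
P/P0 = 0.066 * [3168^(-0.2) - (3168 + 63282814)^(-0.2)]
P/P0 = 0.066 * [0.1994541 - 0.02752571] = 0.01134727
P = 3098 * 0.01134727 = 35.154 MW

35.154


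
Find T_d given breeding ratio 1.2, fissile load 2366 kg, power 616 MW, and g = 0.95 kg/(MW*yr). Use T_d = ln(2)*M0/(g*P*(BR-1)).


Breeding gain G = BR - 1 = 1.2 - 1 = 0.2
Fissile production rate = g * P * G = 0.95 * 616 * 0.2 = 117.04 kg/yr
T_d = ln(2) * M0 / (g * P * G)
T_d = ln(2) * 2366 / 117.04 = 14.012 yr

14.012


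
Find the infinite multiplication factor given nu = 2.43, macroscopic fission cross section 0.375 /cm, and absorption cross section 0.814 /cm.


k_inf = nu * Sigma_f / Sigma_a
k_inf = 2.43 * 0.375 / 0.814
k_inf = 1.1195

1.1195


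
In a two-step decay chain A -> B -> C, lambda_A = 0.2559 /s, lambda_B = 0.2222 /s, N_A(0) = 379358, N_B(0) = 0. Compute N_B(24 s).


N_B(t) = lambda_A * N_A0 / (lambda_B - lambda_A) * [exp(-lambda_A*t) - exp(-lambda_B*t)]
exp(-0.2559*24) = 0.002151478; exp(-0.2222*24) = 0.004830526
N_B = 0.2559 * 379358 / (0.2222 - 0.2559) * (0.002151478 - 0.004830526)
N_B = 7717.4

7717.4


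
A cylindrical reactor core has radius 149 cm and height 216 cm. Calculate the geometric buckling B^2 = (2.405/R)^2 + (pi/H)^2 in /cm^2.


B^2 = (2.405/R)^2 + (pi/H)^2
B^2 = (2.405/149)^2 + (pi/216)^2
B^2 = 4.7207e-04 /cm^2

4.7207e-04


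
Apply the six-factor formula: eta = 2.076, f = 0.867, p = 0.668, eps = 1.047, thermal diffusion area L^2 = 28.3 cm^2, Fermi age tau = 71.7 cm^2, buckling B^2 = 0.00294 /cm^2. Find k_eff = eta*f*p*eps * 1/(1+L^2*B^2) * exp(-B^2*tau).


k_inf = eta*f*p*eps = 2.076*0.867*0.668*1.047 = 1.258837
P_TNL = 1/(1 + L^2*B^2) = 1/(1 + 28.3*0.00294) = 0.9231888
P_FNL = exp(-B^2*tau) = exp(-0.00294*71.7) = 0.8099377
k_eff = k_inf * P_TNL * P_FNL = 1.258837 * 0.9231888 * 0.8099377
k_eff = 0.94126

0.94126


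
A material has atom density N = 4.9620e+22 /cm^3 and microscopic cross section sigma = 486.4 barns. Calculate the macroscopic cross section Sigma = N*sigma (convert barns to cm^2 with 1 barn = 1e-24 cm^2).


Sigma = N * sigma_barns * 1e-24
Sigma = 4.9620e+22 * 486.4 * 1e-24
Sigma = 24.135 /cm

24.135


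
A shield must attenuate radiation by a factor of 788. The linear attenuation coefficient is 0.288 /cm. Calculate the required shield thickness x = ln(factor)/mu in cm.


x = ln(factor) / mu
x = ln(788) / 0.288
x = 23.158 cm

23.158


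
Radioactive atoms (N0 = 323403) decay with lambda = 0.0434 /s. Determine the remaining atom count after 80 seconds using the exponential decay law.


N = N0 * exp(-lambda * t)
N = 323403 * exp(-0.0434 * 80)
N = 10043

10043


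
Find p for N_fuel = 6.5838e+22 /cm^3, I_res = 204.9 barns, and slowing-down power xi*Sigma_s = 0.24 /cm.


p = exp(-N * I * 1e-24 / (xi*Sigma_s))
p = exp(-6.5838e+22 * 204.9 * 1e-24 / 0.24)
p = 3.8784e-25

3.8784e-25


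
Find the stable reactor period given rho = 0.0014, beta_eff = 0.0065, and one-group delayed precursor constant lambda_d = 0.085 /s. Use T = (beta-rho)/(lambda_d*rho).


T = (beta - rho) / (lambda_d * rho)
T = (0.0065 - 0.0014) / (0.085 * 0.0014)
T = 42.857 s

42.857


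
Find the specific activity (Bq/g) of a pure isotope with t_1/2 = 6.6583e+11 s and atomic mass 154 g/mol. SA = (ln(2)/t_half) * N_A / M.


lambda = ln(2) / t_half = ln(2) / 6.6583e+11 = 1.041027e-12 /s
SA = lambda * N_A / M
SA = 1.041027e-12 * 6.022e23 / 154
SA = 4.0708e+09 Bq/g

4.0708e+09


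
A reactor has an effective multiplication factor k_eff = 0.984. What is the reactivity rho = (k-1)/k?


rho = (k_eff - 1) / k_eff
rho = (0.984 - 1) / 0.984
rho = -0.016260

-0.016260


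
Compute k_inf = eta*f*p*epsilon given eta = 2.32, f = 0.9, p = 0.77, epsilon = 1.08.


k_inf = eta * f * p * epsilon
k_inf = 2.32 * 0.9 * 0.77 * 1.08
k_inf = 1.7364

1.7364


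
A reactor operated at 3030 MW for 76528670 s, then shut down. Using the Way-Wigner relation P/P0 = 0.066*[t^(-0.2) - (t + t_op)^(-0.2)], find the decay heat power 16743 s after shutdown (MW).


P/P0 = 0.066 * [t^(-0.2) - (t + t_op)^(-0.2)]
P/P0 = 0.066 * [16743^(-0.2) - (16743 + 76528670)^(-0.2)]
P/P0 = 0.066 * [0.1429662 - 0.02649819] = 0.007686889
P = 3030 * 0.007686889 = 23.291 MW

23.291


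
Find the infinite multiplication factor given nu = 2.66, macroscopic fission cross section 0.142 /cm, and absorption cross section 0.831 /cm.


k_inf = nu * Sigma_f / Sigma_a
k_inf = 2.66 * 0.142 / 0.831
k_inf = 0.45454

0.45454


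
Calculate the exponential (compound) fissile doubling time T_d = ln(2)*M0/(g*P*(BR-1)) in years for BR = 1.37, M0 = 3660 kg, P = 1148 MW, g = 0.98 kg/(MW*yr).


Breeding gain G = BR - 1 = 1.37 - 1 = 0.37
Fissile production rate = g * P * G = 0.98 * 1148 * 0.37 = 416.2648 kg/yr
T_d = ln(2) * M0 / (g * P * G)
T_d = ln(2) * 3660 / 416.2648 = 6.0945 yr

6.0945


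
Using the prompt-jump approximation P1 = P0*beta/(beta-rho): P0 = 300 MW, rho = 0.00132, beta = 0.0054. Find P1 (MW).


P1/P0 = beta / (beta - rho)
P1/P0 = 0.0054 / (0.0054 - 0.00132) = 1.323529
P1 = 300 * 1.323529 = 397.06 MW

397.06


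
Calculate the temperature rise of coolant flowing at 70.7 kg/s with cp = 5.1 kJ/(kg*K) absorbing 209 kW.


dT = Q / (m_dot * cp)
dT = 209 / (70.7 * 5.1)
dT = 0.57964 C

0.57964


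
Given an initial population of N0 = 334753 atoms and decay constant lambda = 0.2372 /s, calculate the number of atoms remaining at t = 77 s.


N = N0 * exp(-lambda * t)
N = 334753 * exp(-0.2372 * 77)
N = 0.0039138

0.0039138


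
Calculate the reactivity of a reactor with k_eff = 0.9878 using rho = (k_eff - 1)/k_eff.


rho = (k_eff - 1) / k_eff
rho = (0.9878 - 1) / 0.9878
rho = -0.012351

-0.012351


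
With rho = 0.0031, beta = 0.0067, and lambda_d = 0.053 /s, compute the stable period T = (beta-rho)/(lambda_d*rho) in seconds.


T = (beta - rho) / (lambda_d * rho)
T = (0.0067 - 0.0031) / (0.053 * 0.0031)
T = 21.911 s

21.911


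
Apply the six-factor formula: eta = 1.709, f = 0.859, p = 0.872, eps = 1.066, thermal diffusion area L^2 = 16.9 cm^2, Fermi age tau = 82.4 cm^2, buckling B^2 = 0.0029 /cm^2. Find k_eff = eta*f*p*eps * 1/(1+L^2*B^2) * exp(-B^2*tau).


k_inf = eta*f*p*eps = 1.709*0.859*0.872*1.066 = 1.364611
P_TNL = 1/(1 + L^2*B^2) = 1/(1 + 16.9*0.0029) = 0.9532798
P_FNL = exp(-B^2*tau) = exp(-0.0029*82.4) = 0.7874464
k_eff = k_inf * P_TNL * P_FNL = 1.364611 * 0.9532798 * 0.7874464
k_eff = 1.0244

1.0244


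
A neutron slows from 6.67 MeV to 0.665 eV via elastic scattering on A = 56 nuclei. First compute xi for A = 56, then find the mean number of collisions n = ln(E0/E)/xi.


xi = 1 + (A-1)^2/(2A)*ln((A-1)/(A+1)) = 0.03529286 (for A = 56)
n = ln(E0/E) / xi
n = ln(6.67e6 / 0.665) / 0.03529286
n = ln(1.003008e+07) / 0.03529286 = 456.78

456.78


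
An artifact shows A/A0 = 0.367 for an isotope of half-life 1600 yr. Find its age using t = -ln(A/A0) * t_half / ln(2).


lambda = ln(2) / t_half = ln(2) / 1600 = 4.332170e-04 /yr
t = -ln(A/A0) / lambda
t = -ln(0.367) / 4.332170e-04
t = 2313.8 yr

2313.8


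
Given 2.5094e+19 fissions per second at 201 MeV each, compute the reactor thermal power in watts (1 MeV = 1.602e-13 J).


P = fission_rate * E_MeV * 1.602e-13
P = 2.5094e+19 * 201 * 1.602e-13
P = 8.0803e+08 W

8.0803e+08


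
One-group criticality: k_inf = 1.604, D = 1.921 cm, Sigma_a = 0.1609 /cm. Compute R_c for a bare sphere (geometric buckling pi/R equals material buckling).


L^2 = D / Sigma_a = 1.921 / 0.1609 = 11.93909 cm^2
B_m^2 = (k_inf - 1) / L^2 = (1.604 - 1) / 11.93909 = 0.05059012 /cm^2
For a bare sphere: B_g = pi/R, so R_c = pi / sqrt(B_m^2)
R_c = pi / sqrt(0.05059012) = 13.967 cm

13.967


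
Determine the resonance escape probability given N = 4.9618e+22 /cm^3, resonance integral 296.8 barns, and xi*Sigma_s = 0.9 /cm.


p = exp(-N * I * 1e-24 / (xi*Sigma_s))
p = exp(-4.9618e+22 * 296.8 * 1e-24 / 0.9)
p = 7.8285e-08

7.8285e-08


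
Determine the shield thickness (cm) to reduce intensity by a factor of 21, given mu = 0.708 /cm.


x = ln(factor) / mu
x = ln(21) / 0.708
x = 4.3002 cm

4.3002


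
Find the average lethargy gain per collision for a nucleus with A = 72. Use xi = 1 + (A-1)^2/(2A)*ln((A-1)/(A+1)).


xi = 1 + (A-1)^2/(2A) * ln((A-1)/(A+1))
xi = 1 + (72-1)^2/(2*72) * ln((72-1)/(72 +1))
xi = 0.027522

0.027522


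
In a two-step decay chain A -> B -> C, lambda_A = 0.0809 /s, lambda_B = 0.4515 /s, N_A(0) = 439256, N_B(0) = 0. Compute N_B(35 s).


N_B(t) = lambda_A * N_A0 / (lambda_B - lambda_A) * [exp(-lambda_A*t) - exp(-lambda_B*t)]
exp(-0.0809*35) = 0.05892440; exp(-0.4515*35) = 1.371076e-07
N_B = 0.0809 * 439256 / (0.4515 - 0.0809) * (0.05892440 - 1.371076e-07)
N_B = 5650.1

5650.1


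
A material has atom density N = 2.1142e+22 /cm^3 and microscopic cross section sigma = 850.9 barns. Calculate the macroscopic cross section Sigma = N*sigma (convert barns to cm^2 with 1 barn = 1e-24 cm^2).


Sigma = N * sigma_barns * 1e-24
Sigma = 2.1142e+22 * 850.9 * 1e-24
Sigma = 17.990 /cm

17.990


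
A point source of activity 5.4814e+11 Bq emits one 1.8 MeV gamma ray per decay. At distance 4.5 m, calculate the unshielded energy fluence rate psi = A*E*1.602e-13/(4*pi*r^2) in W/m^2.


psi = A * E * 1.602e-13 / (4*pi*r^2)
psi = 5.4814e+11 * 1.8 * 1.602e-13 / (4*pi*4.5^2)
psi = 6.2114e-04 W/m^2

6.2114e-04


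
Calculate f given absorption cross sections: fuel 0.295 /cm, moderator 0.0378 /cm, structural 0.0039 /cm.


f = Sigma_a_fuel / (Sigma_a_fuel + Sigma_a_mod + Sigma_a_other)
f = 0.295 / (0.295 + 0.0378 + 0.0039)
f = 0.87615

0.87615


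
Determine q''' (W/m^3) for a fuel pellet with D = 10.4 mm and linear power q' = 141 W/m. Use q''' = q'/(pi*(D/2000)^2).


r = D / 2 / 1000 = 10.4 / 2 / 1000 = 0.0052 m
q''' = q' / (pi * r^2)
q''' = 141 / (pi * 0.0052^2)
q''' = 1.6598e+06 W/m^3

1.6598e+06


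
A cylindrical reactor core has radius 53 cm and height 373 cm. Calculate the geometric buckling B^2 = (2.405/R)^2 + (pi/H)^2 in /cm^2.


B^2 = (2.405/R)^2 + (pi/H)^2
B^2 = (2.405/53)^2 + (pi/373)^2
B^2 = 0.0021300 /cm^2

0.0021300


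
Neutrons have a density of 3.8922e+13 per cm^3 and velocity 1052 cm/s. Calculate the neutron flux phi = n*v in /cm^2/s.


phi = n * v
phi = 3.8922e+13 * 1052
phi = 4.0946e+16 /cm^2/s

4.0946e+16


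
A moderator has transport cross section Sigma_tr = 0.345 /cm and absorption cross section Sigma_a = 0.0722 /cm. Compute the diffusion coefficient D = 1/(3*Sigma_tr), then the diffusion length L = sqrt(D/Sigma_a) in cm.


D = 1 / (3 * Sigma_tr) = 1 / (3 * 0.345) = 0.9661836 cm
L = sqrt(D / Sigma_a)
L = sqrt(0.9661836 / 0.0722)
L = 3.6581 cm

3.6581


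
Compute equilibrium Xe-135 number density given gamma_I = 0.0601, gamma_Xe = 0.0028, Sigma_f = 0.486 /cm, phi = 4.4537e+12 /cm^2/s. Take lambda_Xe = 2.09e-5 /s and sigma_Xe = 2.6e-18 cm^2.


Xe_eq = (gamma_I + gamma_Xe) * Sigma_f * phi / (lambda_Xe + sigma_Xe * phi)
Numerator = (0.0601 + 0.0028) * 0.486 * 4.4537e+12 = 1.361469e+11
Denominator = 2.09e-5 + 2.6e-18 * 4.4537e+12 = 3.247962e-05
Xe_eq = 1.361469e+11 / 3.247962e-05 = 4.1918e+15 /cm^3

4.1918e+15


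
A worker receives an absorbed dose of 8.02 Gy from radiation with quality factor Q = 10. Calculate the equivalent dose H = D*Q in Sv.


H = D * Q
H = 8.02 * 10
H = 80.200 Sv

80.200


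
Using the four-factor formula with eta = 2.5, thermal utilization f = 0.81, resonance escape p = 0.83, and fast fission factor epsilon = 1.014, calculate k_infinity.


k_inf = eta * f * p * epsilon
k_inf = 2.5 * 0.81 * 0.83 * 1.014
k_inf = 1.7043

1.7043


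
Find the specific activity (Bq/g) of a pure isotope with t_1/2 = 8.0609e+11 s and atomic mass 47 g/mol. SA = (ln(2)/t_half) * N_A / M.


lambda = ln(2) / t_half = ln(2) / 8.0609e+11 = 8.598881e-13 /s
SA = lambda * N_A / M
SA = 8.598881e-13 * 6.022e23 / 47
SA = 1.1018e+10 Bq/g

1.1018e+10


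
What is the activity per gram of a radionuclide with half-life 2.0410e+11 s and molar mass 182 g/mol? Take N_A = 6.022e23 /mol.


lambda = ln(2) / t_half = ln(2) / 2.0410e+11 = 3.396116e-12 /s
SA = lambda * N_A / M
SA = 3.396116e-12 * 6.022e23 / 182
SA = 1.1237e+10 Bq/g

1.1237e+10


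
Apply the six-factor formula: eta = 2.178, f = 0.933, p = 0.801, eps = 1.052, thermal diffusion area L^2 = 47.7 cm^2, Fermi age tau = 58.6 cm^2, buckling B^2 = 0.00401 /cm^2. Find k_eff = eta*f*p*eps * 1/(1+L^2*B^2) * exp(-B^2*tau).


k_inf = eta*f*p*eps = 2.178*0.933*0.801*1.052 = 1.712331
P_TNL = 1/(1 + L^2*B^2) = 1/(1 + 47.7*0.00401) = 0.8394353
P_FNL = exp(-B^2*tau) = exp(-0.00401*58.6) = 0.7905819
k_eff = k_inf * P_TNL * P_FNL = 1.712331 * 0.8394353 * 0.7905819
k_eff = 1.1364

1.1364


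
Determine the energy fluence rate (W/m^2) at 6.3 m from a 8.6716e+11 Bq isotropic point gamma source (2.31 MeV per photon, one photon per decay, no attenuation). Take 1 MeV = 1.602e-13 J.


psi = A * E * 1.602e-13 / (4*pi*r^2)
psi = 8.6716e+11 * 2.31 * 1.602e-13 / (4*pi*6.3^2)
psi = 6.4340e-04 W/m^2

6.4340e-04


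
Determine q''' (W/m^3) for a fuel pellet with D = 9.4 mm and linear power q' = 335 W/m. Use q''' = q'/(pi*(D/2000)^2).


r = D / 2 / 1000 = 9.4 / 2 / 1000 = 0.0047 m
q''' = q' / (pi * r^2)
q''' = 335 / (pi * 0.0047^2)
q''' = 4.8272e+06 W/m^3

4.8272e+06


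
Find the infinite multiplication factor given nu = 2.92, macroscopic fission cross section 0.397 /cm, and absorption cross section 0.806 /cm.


k_inf = nu * Sigma_f / Sigma_a
k_inf = 2.92 * 0.397 / 0.806
k_inf = 1.4383

1.4383


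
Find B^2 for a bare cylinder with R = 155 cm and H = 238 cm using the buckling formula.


B^2 = (2.405/R)^2 + (pi/H)^2
B^2 = (2.405/155)^2 + (pi/238)^2
B^2 = 4.1499e-04 /cm^2

4.1499e-04


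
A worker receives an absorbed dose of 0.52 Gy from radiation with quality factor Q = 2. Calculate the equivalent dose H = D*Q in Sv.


H = D * Q
H = 0.52 * 2
H = 1.0400 Sv

1.0400


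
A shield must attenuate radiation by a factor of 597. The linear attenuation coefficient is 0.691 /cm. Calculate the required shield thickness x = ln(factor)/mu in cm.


x = ln(factor) / mu
x = ln(597) / 0.691
x = 9.2502 cm

9.2502


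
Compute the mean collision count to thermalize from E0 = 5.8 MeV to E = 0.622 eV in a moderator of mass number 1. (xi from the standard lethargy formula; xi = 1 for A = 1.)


xi = 1 + (A-1)^2/(2A)*ln((A-1)/(A+1)) = 1 (for A = 1)
n = ln(E0/E) / xi
n = ln(5.8e6 / 0.622) / 1
n = ln(9.324759e+06) / 1 = 16.048

16.048


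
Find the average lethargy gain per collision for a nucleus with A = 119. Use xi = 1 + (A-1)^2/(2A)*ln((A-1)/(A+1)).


xi = 1 + (A-1)^2/(2A) * ln((A-1)/(A+1))
xi = 1 + (119-1)^2/(2*119) * ln((119-1)/(119 +1))
xi = 0.016713

0.016713


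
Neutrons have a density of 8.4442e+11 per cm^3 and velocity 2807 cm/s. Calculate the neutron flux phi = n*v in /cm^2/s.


phi = n * v
phi = 8.4442e+11 * 2807
phi = 2.3703e+15 /cm^2/s

2.3703e+15


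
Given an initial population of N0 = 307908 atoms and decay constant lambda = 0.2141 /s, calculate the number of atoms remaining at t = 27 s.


N = N0 * exp(-lambda * t)
N = 307908 * exp(-0.2141 * 27)
N = 950.37

950.37


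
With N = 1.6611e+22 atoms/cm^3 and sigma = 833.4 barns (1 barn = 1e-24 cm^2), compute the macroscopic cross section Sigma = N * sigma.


Sigma = N * sigma_barns * 1e-24
Sigma = 1.6611e+22 * 833.4 * 1e-24
Sigma = 13.844 /cm

13.844


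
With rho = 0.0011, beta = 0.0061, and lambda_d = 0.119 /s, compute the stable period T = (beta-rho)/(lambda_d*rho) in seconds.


T = (beta - rho) / (lambda_d * rho)
T = (0.0061 - 0.0011) / (0.119 * 0.0011)
T = 38.197 s

38.197


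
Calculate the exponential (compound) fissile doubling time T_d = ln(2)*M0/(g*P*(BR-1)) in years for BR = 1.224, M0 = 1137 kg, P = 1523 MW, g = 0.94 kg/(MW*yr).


Breeding gain G = BR - 1 = 1.224 - 1 = 0.224
Fissile production rate = g * P * G = 0.94 * 1523 * 0.224 = 320.68288 kg/yr
T_d = ln(2) * M0 / (g * P * G)
T_d = ln(2) * 1137 / 320.68288 = 2.4576 yr

2.4576


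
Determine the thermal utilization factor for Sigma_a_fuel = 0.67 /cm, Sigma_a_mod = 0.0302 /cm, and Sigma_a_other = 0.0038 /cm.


f = Sigma_a_fuel / (Sigma_a_fuel + Sigma_a_mod + Sigma_a_other)
f = 0.67 / (0.67 + 0.0302 + 0.0038)
f = 0.95170

0.95170


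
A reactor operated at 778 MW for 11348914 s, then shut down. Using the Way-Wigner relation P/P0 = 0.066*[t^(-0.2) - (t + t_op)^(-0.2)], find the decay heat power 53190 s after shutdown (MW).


P/P0 = 0.066 * [t^(-0.2) - (t + t_op)^(-0.2)]
P/P0 = 0.066 * [53190^(-0.2) - (53190 + 11348914)^(-0.2)]
P/P0 = 0.066 * [0.1134577 - 0.03877957] = 0.004928757
P = 778 * 0.004928757 = 3.8346 MW

3.8346


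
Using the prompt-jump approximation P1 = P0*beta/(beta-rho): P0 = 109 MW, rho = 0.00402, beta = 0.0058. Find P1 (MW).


P1/P0 = beta / (beta - rho)
P1/P0 = 0.0058 / (0.0058 - 0.00402) = 3.258427
P1 = 109 * 3.258427 = 355.17 MW

355.17


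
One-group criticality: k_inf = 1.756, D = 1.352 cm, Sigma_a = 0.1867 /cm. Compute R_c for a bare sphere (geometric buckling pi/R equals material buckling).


L^2 = D / Sigma_a = 1.352 / 0.1867 = 7.241564 cm^2
B_m^2 = (k_inf - 1) / L^2 = (1.756 - 1) / 7.241564 = 0.1043973 /cm^2
For a bare sphere: B_g = pi/R, so R_c = pi / sqrt(B_m^2)
R_c = pi / sqrt(0.1043973) = 9.7231 cm

9.7231


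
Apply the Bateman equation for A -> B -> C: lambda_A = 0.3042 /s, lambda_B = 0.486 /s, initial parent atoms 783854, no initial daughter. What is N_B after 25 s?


N_B(t) = lambda_A * N_A0 / (lambda_B - lambda_A) * [exp(-lambda_A*t) - exp(-lambda_B*t)]
exp(-0.3042*25) = 4.979554e-04; exp(-0.486*25) = 5.288373e-06
N_B = 0.3042 * 783854 / (0.486 - 0.3042) * (4.979554e-04 - 5.288373e-06)
N_B = 646.18

646.18


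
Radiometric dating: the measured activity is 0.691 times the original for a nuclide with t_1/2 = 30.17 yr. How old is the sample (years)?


lambda = ln(2) / t_half = ln(2) / 30.17 = 0.02297472 /yr
t = -ln(A/A0) / lambda
t = -ln(0.691) / 0.02297472
t = 16.088 yr

16.088


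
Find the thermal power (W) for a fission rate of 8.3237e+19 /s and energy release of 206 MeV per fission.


P = fission_rate * E_MeV * 1.602e-13
P = 8.3237e+19 * 206 * 1.602e-13
P = 2.7469e+09 W

2.7469e+09


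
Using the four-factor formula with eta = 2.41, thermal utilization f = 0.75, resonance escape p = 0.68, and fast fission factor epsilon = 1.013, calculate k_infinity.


k_inf = eta * f * p * epsilon
k_inf = 2.41 * 0.75 * 0.68 * 1.013
k_inf = 1.2451

1.2451


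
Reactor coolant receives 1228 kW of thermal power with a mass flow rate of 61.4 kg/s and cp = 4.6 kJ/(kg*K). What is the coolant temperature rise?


dT = Q / (m_dot * cp)
dT = 1228 / (61.4 * 4.6)
dT = 4.3478 C

4.3478


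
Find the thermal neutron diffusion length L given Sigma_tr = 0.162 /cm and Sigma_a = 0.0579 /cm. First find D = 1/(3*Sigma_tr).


D = 1 / (3 * Sigma_tr) = 1 / (3 * 0.162) = 2.057613 cm
L = sqrt(D / Sigma_a)
L = sqrt(2.057613 / 0.0579)
L = 5.9613 cm

5.9613
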